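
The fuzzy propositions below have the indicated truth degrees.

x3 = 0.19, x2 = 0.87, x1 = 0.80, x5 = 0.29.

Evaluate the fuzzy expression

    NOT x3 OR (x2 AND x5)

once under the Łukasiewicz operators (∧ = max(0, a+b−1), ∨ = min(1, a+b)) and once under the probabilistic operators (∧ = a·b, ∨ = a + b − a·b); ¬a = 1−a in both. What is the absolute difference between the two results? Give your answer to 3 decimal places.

Under Łukasiewicz:
  NOT x3 = 1 − 0.19 = 0.81
  x2 AND x5 = max(0, a+b−1) on (0.87, 0.29) = 0.16
  NOT x3 OR (x2 AND x5) = min(1, a+b) on (0.81, 0.16) = 0.97
  → value = 0.9700
Under probabilistic:
  NOT x3 = 1 − 0.1900 = 0.8100
  x2 AND x5 = a·b on (0.8700, 0.2900) = 0.2523
  NOT x3 OR (x2 AND x5) = a + b − a·b on (0.8100, 0.2523) = 0.8579
  → value = 0.8579
|0.9700 − 0.8579| = 0.112

0.112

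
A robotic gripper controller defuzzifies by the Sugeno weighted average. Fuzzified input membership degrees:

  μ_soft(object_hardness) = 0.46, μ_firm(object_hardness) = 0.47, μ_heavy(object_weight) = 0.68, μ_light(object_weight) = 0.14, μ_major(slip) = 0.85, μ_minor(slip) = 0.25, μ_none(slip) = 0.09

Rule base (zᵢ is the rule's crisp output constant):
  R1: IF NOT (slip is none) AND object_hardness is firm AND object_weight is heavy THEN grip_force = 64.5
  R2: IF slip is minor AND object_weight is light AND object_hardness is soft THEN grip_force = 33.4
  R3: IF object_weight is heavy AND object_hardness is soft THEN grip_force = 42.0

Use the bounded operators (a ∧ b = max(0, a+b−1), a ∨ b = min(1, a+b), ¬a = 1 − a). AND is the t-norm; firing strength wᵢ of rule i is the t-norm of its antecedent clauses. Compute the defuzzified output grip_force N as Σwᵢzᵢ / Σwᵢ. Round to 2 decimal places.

R1 (z=64.5): ¬none=1−0.09=0.91, firm=0.47, heavy=0.68; AND[max(0, a+b−1)] → w = 0.06
R2 (z=33.4): minor=0.25, light=0.14, soft=0.46; AND[max(0, a+b−1)] → w = 0.00
R3 (z=42.0): heavy=0.68, soft=0.46; AND[max(0, a+b−1)] → w = 0.14
Weighted average = (0.06·64.5 + 0.00·33.4 + 0.14·42.0) / (0.06 + 0.00 + 0.14)
  = 9.7500 / 0.2000 = 48.75

48.75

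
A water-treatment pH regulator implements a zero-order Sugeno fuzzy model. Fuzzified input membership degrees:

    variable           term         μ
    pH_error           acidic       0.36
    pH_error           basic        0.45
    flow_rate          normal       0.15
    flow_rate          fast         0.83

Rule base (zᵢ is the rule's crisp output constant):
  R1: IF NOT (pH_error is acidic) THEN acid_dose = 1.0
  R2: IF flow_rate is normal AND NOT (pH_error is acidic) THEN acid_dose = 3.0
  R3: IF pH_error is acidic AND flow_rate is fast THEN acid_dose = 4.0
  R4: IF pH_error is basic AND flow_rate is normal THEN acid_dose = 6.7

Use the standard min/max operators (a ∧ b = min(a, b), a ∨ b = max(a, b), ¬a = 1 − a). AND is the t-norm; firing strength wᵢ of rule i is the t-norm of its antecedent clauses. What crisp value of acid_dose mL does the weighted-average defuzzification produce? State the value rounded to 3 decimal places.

R1 (z=1.0): ¬acidic=1−0.36=0.64 → w = 0.64
R2 (z=3.0): normal=0.15, ¬acidic=1−0.36=0.64; AND[min(a, b)] → w = 0.15
R3 (z=4.0): acidic=0.36, fast=0.83; AND[min(a, b)] → w = 0.36
R4 (z=6.7): basic=0.45, normal=0.15; AND[min(a, b)] → w = 0.15
Weighted average = (0.64·1.0 + 0.15·3.0 + 0.36·4.0 + 0.15·6.7) / (0.64 + 0.15 + 0.36 + 0.15)
  = 3.5350 / 1.3000 = 2.719

2.719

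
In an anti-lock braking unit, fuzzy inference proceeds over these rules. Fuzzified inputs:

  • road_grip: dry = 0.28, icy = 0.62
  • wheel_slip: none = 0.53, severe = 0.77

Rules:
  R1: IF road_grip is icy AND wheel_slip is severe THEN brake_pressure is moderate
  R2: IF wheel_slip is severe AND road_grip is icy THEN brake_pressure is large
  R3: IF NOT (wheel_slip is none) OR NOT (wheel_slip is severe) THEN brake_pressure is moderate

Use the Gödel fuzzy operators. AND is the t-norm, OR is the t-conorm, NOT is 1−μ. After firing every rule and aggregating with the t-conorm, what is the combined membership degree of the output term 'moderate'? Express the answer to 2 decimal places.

R1: icy=0.62, severe=0.77; AND[min(a, b)] → w = 0.62
R2: severe=0.77, icy=0.62; AND[min(a, b)] → w = 0.62
R3: ¬none=1−0.53=0.47, ¬severe=1−0.77=0.23; OR[max(a, b)] → w = 0.47
Rules with consequent 'moderate': {R1, R3} → strengths 0.62, 0.47
Aggregate via t-conorm [max(a, b)]: 0.62

0.62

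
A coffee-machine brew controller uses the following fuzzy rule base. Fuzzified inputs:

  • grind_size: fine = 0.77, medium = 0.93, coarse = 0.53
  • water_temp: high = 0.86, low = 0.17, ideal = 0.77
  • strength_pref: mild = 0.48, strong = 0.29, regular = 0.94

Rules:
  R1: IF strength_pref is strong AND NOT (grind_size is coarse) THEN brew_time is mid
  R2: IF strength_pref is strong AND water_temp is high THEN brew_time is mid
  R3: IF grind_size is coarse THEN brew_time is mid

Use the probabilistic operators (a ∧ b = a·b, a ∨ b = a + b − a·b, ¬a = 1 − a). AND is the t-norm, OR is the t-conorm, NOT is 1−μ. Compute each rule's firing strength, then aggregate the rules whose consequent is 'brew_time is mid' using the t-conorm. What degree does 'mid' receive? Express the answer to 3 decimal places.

R1: strong=0.29, ¬coarse=1−0.53=0.47; AND[a·b] → w = 0.1363
R2: strong=0.29, high=0.86; AND[a·b] → w = 0.2494
R3: coarse=0.53 → w = 0.5300
Rules with consequent 'mid': {R1, R2, R3} → strengths 0.1363, 0.2494, 0.5300
Aggregate via t-conorm [a + b − a·b]: 0.6953

0.695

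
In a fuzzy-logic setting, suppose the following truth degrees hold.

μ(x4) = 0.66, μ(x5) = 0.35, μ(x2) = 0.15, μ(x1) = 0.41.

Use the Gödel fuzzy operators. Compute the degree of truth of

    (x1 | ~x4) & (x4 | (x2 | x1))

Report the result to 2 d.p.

0.41

~x4 = 1 − 0.66 = 0.34
x1 | ~x4 = max(a, b) on (0.41, 0.34) = 0.41
x2 | x1 = max(a, b) on (0.15, 0.41) = 0.41
x4 | (x2 | x1) = max(a, b) on (0.66, 0.41) = 0.66
(x1 | ~x4) & (x4 | (x2 | x1)) = min(a, b) on (0.41, 0.66) = 0.41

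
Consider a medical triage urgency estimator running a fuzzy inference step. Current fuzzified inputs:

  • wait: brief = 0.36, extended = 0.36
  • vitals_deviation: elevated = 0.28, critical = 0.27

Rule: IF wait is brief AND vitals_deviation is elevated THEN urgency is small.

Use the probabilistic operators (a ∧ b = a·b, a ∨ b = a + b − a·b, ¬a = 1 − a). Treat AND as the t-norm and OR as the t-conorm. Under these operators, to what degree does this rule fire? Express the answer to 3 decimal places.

0.101

firing strength: brief=0.36, elevated=0.28; AND[a·b] → w = 0.1008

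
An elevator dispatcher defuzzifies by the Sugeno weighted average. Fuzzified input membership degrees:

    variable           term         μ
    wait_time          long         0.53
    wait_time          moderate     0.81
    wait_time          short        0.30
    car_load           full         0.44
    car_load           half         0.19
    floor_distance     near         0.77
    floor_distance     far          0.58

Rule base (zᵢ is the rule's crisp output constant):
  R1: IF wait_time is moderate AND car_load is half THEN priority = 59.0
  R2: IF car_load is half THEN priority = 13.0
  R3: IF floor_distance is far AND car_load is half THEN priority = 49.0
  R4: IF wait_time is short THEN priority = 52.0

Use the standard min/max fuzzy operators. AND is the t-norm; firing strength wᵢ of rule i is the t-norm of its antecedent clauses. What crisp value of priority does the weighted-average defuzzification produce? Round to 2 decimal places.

44.36

R1 (z=59.0): moderate=0.81, half=0.19; AND[min(a, b)] → w = 0.19
R2 (z=13.0): half=0.19 → w = 0.19
R3 (z=49.0): far=0.58, half=0.19; AND[min(a, b)] → w = 0.19
R4 (z=52.0): short=0.30 → w = 0.30
Weighted average = (0.19·59.0 + 0.19·13.0 + 0.19·49.0 + 0.30·52.0) / (0.19 + 0.19 + 0.19 + 0.30)
  = 38.5900 / 0.8700 = 44.36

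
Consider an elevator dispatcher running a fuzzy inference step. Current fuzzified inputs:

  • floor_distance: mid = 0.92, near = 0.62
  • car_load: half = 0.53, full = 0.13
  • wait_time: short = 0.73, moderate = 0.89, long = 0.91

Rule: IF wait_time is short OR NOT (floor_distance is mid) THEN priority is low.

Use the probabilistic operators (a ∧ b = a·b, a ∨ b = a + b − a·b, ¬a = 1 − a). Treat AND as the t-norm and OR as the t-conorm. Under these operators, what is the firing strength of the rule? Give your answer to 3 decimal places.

firing strength: short=0.73, ¬mid=1−0.92=0.08; OR[a + b − a·b] → w = 0.7516

0.752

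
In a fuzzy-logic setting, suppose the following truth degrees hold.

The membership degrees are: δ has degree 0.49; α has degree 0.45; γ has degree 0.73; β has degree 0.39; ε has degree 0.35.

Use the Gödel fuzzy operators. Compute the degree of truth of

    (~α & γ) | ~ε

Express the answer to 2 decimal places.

0.65

~α = 1 − 0.45 = 0.55
~α & γ = min(a, b) on (0.55, 0.73) = 0.55
~ε = 1 − 0.35 = 0.65
(~α & γ) | ~ε = max(a, b) on (0.55, 0.65) = 0.65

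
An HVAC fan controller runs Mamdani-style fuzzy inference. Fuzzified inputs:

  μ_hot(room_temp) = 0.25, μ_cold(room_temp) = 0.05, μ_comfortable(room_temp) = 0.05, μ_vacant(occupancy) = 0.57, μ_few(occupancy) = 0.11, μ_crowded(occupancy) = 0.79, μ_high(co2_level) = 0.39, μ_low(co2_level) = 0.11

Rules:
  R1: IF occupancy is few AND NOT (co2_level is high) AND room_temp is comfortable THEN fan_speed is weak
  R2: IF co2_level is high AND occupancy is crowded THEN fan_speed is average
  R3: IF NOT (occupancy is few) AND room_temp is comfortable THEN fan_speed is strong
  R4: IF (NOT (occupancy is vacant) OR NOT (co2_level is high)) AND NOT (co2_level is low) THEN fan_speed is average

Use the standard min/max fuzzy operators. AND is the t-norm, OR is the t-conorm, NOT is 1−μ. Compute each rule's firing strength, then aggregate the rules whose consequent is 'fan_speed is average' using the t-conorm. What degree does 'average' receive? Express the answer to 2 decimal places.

0.61

R1: few=0.11, ¬high=1−0.39=0.61, comfortable=0.05; AND[min(a, b)] → w = 0.05
R2: high=0.39, crowded=0.79; AND[min(a, b)] → w = 0.39
R3: ¬few=1−0.11=0.89, comfortable=0.05; AND[min(a, b)] → w = 0.05
R4: (¬vacant=1−0.57=0.43 OR ¬high=1−0.39=0.61) = 0.61; AND[min(a, b)] with ¬low=1−0.11=0.89 → w = 0.61
Rules with consequent 'average': {R2, R4} → strengths 0.39, 0.61
Aggregate via t-conorm [max(a, b)]: 0.61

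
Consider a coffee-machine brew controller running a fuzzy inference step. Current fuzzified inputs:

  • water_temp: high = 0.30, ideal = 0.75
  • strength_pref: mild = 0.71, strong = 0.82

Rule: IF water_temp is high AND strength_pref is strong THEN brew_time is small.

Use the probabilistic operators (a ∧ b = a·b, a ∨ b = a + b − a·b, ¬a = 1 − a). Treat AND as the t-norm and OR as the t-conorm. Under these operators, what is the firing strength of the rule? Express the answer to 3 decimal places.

0.246

firing strength: high=0.30, strong=0.82; AND[a·b] → w = 0.2460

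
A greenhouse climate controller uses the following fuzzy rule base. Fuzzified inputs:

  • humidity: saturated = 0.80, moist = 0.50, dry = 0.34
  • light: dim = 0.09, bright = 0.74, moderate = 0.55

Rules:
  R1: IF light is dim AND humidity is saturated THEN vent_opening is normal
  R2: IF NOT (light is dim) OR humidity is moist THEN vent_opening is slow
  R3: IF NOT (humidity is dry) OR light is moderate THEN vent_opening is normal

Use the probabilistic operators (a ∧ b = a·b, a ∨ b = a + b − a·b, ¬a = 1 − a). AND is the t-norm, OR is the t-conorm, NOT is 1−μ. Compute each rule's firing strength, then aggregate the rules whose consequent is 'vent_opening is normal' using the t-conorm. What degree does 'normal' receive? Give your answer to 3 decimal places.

R1: dim=0.09, saturated=0.80; AND[a·b] → w = 0.0720
R2: ¬dim=1−0.09=0.91, moist=0.50; OR[a + b − a·b] → w = 0.9550
R3: ¬dry=1−0.34=0.66, moderate=0.55; OR[a + b − a·b] → w = 0.8470
Rules with consequent 'normal': {R1, R3} → strengths 0.0720, 0.8470
Aggregate via t-conorm [a + b − a·b]: 0.8580

0.858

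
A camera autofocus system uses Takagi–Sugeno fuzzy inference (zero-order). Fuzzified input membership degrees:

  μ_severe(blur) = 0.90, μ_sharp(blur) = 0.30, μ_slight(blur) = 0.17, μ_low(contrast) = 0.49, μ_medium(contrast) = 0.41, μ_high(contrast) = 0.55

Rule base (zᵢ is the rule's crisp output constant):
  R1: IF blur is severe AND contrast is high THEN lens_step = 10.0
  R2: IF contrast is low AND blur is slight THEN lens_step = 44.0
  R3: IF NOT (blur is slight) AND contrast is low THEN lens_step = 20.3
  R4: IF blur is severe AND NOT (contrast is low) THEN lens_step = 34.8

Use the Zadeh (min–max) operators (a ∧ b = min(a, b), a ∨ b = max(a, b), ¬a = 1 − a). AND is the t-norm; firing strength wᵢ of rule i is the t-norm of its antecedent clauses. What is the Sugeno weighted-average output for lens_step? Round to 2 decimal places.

23.65

R1 (z=10.0): severe=0.90, high=0.55; AND[min(a, b)] → w = 0.55
R2 (z=44.0): low=0.49, slight=0.17; AND[min(a, b)] → w = 0.17
R3 (z=20.3): ¬slight=1−0.17=0.83, low=0.49; AND[min(a, b)] → w = 0.49
R4 (z=34.8): severe=0.90, ¬low=1−0.49=0.51; AND[min(a, b)] → w = 0.51
Weighted average = (0.55·10.0 + 0.17·44.0 + 0.49·20.3 + 0.51·34.8) / (0.55 + 0.17 + 0.49 + 0.51)
  = 40.6750 / 1.7200 = 23.65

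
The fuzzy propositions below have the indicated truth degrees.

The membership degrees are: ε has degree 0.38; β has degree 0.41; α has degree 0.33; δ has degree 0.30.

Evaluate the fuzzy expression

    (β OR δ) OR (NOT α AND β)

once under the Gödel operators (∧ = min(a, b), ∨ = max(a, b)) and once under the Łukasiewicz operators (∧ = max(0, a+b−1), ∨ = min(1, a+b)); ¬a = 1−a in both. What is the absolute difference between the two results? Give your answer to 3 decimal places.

Under Gödel:
  β OR δ = max(a, b) on (0.41, 0.30) = 0.41
  NOT α = 1 − 0.33 = 0.67
  NOT α AND β = min(a, b) on (0.67, 0.41) = 0.41
  (β OR δ) OR (NOT α AND β) = max(a, b) on (0.41, 0.41) = 0.41
  → value = 0.4100
Under Łukasiewicz:
  β OR δ = min(1, a+b) on (0.41, 0.30) = 0.71
  NOT α = 1 − 0.33 = 0.67
  NOT α AND β = max(0, a+b−1) on (0.67, 0.41) = 0.08
  (β OR δ) OR (NOT α AND β) = min(1, a+b) on (0.71, 0.08) = 0.79
  → value = 0.7900
|0.4100 − 0.7900| = 0.380

0.380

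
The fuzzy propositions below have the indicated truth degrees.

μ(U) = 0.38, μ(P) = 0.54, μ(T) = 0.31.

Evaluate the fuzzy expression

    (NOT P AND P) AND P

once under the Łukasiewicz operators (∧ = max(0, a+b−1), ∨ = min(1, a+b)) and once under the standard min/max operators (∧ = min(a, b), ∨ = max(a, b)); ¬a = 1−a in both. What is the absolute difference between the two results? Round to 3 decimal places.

0.460

Under Łukasiewicz:
  NOT P = 1 − 0.54 = 0.46
  NOT P AND P = max(0, a+b−1) on (0.46, 0.54) = 0.00
  (NOT P AND P) AND P = max(0, a+b−1) on (0.00, 0.54) = 0.00
  → value = 0.0000
Under standard min/max:
  NOT P = 1 − 0.54 = 0.46
  NOT P AND P = min(a, b) on (0.46, 0.54) = 0.46
  (NOT P AND P) AND P = min(a, b) on (0.46, 0.54) = 0.46
  → value = 0.4600
|0.0000 − 0.4600| = 0.460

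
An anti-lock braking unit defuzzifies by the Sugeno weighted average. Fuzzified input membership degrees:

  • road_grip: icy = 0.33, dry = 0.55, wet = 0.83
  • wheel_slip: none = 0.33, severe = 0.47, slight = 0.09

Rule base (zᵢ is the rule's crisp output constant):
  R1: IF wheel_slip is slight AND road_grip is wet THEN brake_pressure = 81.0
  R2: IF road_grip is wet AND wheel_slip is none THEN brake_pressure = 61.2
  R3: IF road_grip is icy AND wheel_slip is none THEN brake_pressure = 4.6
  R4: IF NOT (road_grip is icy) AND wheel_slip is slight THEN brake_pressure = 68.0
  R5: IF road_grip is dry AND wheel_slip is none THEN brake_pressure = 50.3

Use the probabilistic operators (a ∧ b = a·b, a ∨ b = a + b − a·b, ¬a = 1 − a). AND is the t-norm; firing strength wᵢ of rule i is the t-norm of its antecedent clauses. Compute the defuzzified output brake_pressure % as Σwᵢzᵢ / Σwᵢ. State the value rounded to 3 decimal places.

R1 (z=81.0): slight=0.09, wet=0.83; AND[a·b] → w = 0.0747
R2 (z=61.2): wet=0.83, none=0.33; AND[a·b] → w = 0.2739
R3 (z=4.6): icy=0.33, none=0.33; AND[a·b] → w = 0.1089
R4 (z=68.0): ¬icy=1−0.33=0.67, slight=0.09; AND[a·b] → w = 0.0603
R5 (z=50.3): dry=0.55, none=0.33; AND[a·b] → w = 0.1815
Weighted average = (0.0747·81.0 + 0.2739·61.2 + 0.1089·4.6 + 0.0603·68.0 + 0.1815·50.3) / (0.0747 + 0.2739 + 0.1089 + 0.0603 + 0.1815)
  = 36.5442 / 0.6993 = 52.258

52.258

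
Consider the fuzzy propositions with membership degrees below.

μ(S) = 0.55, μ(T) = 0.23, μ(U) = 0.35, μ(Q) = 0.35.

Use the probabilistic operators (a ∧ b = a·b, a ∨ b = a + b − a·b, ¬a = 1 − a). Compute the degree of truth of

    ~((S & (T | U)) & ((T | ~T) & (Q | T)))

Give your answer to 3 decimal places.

T | U = a + b − a·b on (0.2300, 0.3500) = 0.4995
S & (T | U) = a·b on (0.5500, 0.4995) = 0.2747
~T = 1 − 0.2300 = 0.7700
T | ~T = a + b − a·b on (0.2300, 0.7700) = 0.8229
Q | T = a + b − a·b on (0.3500, 0.2300) = 0.4995
(T | ~T) & (Q | T) = a·b on (0.8229, 0.4995) = 0.4110
(S & (T | U)) & ((T | ~T) & (Q | T)) = a·b on (0.2747, 0.4110) = 0.1129
~((S & (T | U)) & ((T | ~T) & (Q | T))) = 1 − 0.1129 = 0.8871

0.887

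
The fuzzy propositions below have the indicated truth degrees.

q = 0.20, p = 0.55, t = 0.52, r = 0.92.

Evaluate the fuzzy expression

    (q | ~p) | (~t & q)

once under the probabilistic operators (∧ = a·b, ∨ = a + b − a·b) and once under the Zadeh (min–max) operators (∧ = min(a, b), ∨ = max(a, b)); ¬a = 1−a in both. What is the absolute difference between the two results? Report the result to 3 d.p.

0.152

Under probabilistic:
  ~p = 1 − 0.5500 = 0.4500
  q | ~p = a + b − a·b on (0.2000, 0.4500) = 0.5600
  ~t = 1 − 0.5200 = 0.4800
  ~t & q = a·b on (0.4800, 0.2000) = 0.0960
  (q | ~p) | (~t & q) = a + b − a·b on (0.5600, 0.0960) = 0.6022
  → value = 0.6022
Under Zadeh (min–max):
  ~p = 1 − 0.55 = 0.45
  q | ~p = max(a, b) on (0.20, 0.45) = 0.45
  ~t = 1 − 0.52 = 0.48
  ~t & q = min(a, b) on (0.48, 0.20) = 0.20
  (q | ~p) | (~t & q) = max(a, b) on (0.45, 0.20) = 0.45
  → value = 0.4500
|0.6022 − 0.4500| = 0.152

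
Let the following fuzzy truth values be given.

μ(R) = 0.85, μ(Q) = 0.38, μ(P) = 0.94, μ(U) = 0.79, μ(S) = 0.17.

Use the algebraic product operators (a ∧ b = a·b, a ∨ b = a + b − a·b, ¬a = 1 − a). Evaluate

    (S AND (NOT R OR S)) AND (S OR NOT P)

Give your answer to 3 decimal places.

NOT R = 1 − 0.8500 = 0.1500
NOT R OR S = a + b − a·b on (0.1500, 0.1700) = 0.2945
S AND (NOT R OR S) = a·b on (0.1700, 0.2945) = 0.0501
NOT P = 1 − 0.9400 = 0.0600
S OR NOT P = a + b − a·b on (0.1700, 0.0600) = 0.2198
(S AND (NOT R OR S)) AND (S OR NOT P) = a·b on (0.0501, 0.2198) = 0.0110

0.011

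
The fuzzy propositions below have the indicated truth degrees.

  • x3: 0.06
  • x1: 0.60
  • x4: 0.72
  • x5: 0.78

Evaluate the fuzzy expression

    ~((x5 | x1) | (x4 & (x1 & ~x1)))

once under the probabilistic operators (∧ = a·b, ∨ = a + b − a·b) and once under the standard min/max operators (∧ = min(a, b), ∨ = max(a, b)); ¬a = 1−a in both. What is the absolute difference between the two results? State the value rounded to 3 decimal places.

Under probabilistic:
  x5 | x1 = a + b − a·b on (0.7800, 0.6000) = 0.9120
  ~x1 = 1 − 0.6000 = 0.4000
  x1 & ~x1 = a·b on (0.6000, 0.4000) = 0.2400
  x4 & (x1 & ~x1) = a·b on (0.7200, 0.2400) = 0.1728
  (x5 | x1) | (x4 & (x1 & ~x1)) = a + b − a·b on (0.9120, 0.1728) = 0.9272
  ~((x5 | x1) | (x4 & (x1 & ~x1))) = 1 − 0.9272 = 0.0728
  → value = 0.0728
Under standard min/max:
  x5 | x1 = max(a, b) on (0.78, 0.60) = 0.78
  ~x1 = 1 − 0.60 = 0.40
  x1 & ~x1 = min(a, b) on (0.60, 0.40) = 0.40
  x4 & (x1 & ~x1) = min(a, b) on (0.72, 0.40) = 0.40
  (x5 | x1) | (x4 & (x1 & ~x1)) = max(a, b) on (0.78, 0.40) = 0.78
  ~((x5 | x1) | (x4 & (x1 & ~x1))) = 1 − 0.78 = 0.22
  → value = 0.2200
|0.0728 − 0.2200| = 0.147

0.147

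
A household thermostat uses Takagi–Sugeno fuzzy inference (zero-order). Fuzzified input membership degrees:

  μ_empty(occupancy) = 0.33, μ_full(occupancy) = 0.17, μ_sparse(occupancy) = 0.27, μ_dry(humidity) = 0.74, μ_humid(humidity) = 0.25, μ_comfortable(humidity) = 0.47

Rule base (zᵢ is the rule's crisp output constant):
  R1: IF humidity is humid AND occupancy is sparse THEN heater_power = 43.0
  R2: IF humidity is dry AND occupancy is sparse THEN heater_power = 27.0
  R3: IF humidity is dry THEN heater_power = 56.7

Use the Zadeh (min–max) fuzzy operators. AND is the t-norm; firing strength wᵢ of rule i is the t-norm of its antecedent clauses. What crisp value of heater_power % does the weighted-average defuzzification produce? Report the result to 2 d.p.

R1 (z=43.0): humid=0.25, sparse=0.27; AND[min(a, b)] → w = 0.25
R2 (z=27.0): dry=0.74, sparse=0.27; AND[min(a, b)] → w = 0.27
R3 (z=56.7): dry=0.74 → w = 0.74
Weighted average = (0.25·43.0 + 0.27·27.0 + 0.74·56.7) / (0.25 + 0.27 + 0.74)
  = 59.9980 / 1.2600 = 47.62

47.62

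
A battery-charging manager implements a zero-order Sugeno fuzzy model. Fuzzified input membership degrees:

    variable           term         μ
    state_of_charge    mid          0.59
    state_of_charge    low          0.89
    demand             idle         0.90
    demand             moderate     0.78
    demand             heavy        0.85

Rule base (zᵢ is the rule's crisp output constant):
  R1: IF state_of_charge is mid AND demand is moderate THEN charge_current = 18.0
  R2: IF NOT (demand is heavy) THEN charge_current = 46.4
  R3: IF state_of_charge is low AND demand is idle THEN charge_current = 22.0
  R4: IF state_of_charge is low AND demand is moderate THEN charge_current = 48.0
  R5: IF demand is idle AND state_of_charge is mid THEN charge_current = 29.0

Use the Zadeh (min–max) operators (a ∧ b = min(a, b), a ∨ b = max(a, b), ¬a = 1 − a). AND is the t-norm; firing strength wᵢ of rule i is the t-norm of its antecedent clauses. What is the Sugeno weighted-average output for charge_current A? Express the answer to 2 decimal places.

R1 (z=18.0): mid=0.59, moderate=0.78; AND[min(a, b)] → w = 0.59
R2 (z=46.4): ¬heavy=1−0.85=0.15 → w = 0.15
R3 (z=22.0): low=0.89, idle=0.90; AND[min(a, b)] → w = 0.89
R4 (z=48.0): low=0.89, moderate=0.78; AND[min(a, b)] → w = 0.78
R5 (z=29.0): idle=0.90, mid=0.59; AND[min(a, b)] → w = 0.59
Weighted average = (0.59·18.0 + 0.15·46.4 + 0.89·22.0 + 0.78·48.0 + 0.59·29.0) / (0.59 + 0.15 + 0.89 + 0.78 + 0.59)
  = 91.7100 / 3.0000 = 30.57

30.57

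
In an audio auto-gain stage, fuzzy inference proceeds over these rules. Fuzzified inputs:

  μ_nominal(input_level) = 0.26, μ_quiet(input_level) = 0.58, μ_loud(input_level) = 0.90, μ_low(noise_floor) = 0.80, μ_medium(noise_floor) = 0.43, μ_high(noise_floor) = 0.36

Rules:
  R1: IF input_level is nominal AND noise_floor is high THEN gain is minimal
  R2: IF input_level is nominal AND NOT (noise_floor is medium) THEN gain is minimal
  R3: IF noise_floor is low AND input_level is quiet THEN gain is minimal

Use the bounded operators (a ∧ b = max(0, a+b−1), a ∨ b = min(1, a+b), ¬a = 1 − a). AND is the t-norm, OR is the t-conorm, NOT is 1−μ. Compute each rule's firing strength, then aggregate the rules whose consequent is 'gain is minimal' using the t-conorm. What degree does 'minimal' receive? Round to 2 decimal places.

0.38

R1: nominal=0.26, high=0.36; AND[max(0, a+b−1)] → w = 0.00
R2: nominal=0.26, ¬medium=1−0.43=0.57; AND[max(0, a+b−1)] → w = 0.00
R3: low=0.80, quiet=0.58; AND[max(0, a+b−1)] → w = 0.38
Rules with consequent 'minimal': {R1, R2, R3} → strengths 0.00, 0.00, 0.38
Aggregate via t-conorm [min(1, a+b)]: 0.38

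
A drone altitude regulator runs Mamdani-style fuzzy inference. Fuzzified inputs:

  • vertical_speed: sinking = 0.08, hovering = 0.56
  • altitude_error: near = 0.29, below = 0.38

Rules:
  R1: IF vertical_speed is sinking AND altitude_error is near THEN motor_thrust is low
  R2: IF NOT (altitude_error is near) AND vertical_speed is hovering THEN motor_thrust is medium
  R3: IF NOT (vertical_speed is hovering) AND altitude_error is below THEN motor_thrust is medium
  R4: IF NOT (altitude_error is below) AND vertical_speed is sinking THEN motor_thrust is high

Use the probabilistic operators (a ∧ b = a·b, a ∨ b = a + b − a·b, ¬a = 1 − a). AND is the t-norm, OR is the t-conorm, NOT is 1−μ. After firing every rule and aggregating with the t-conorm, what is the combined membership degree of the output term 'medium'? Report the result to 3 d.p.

R1: sinking=0.08, near=0.29; AND[a·b] → w = 0.0232
R2: ¬near=1−0.29=0.71, hovering=0.56; AND[a·b] → w = 0.3976
R3: ¬hovering=1−0.56=0.44, below=0.38; AND[a·b] → w = 0.1672
R4: ¬below=1−0.38=0.62, sinking=0.08; AND[a·b] → w = 0.0496
Rules with consequent 'medium': {R2, R3} → strengths 0.3976, 0.1672
Aggregate via t-conorm [a + b − a·b]: 0.4983

0.498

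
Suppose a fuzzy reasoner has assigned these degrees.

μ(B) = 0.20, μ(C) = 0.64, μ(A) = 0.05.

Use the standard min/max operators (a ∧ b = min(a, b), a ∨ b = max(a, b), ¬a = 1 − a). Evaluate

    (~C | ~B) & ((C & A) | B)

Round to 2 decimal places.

0.20

~C = 1 − 0.64 = 0.36
~B = 1 − 0.20 = 0.80
~C | ~B = max(a, b) on (0.36, 0.80) = 0.80
C & A = min(a, b) on (0.64, 0.05) = 0.05
(C & A) | B = max(a, b) on (0.05, 0.20) = 0.20
(~C | ~B) & ((C & A) | B) = min(a, b) on (0.80, 0.20) = 0.20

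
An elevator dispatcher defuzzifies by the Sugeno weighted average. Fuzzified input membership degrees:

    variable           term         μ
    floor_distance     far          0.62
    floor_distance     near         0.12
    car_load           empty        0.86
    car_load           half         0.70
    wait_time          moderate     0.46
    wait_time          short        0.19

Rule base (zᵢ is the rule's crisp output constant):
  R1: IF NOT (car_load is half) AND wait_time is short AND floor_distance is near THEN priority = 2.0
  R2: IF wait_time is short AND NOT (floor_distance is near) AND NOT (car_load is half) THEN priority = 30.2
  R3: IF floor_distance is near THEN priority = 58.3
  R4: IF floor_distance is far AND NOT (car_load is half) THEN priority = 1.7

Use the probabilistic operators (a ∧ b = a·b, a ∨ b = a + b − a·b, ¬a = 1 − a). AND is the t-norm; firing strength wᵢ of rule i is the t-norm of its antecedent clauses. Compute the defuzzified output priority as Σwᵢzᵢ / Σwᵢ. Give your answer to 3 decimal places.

24.355

R1 (z=2.0): ¬half=1−0.70=0.30, short=0.19, near=0.12; AND[a·b] → w = 0.0068
R2 (z=30.2): short=0.19, ¬near=1−0.12=0.88, ¬half=1−0.70=0.30; AND[a·b] → w = 0.0502
R3 (z=58.3): near=0.12 → w = 0.1200
R4 (z=1.7): far=0.62, ¬half=1−0.70=0.30; AND[a·b] → w = 0.1860
Weighted average = (0.0068·2.0 + 0.0502·30.2 + 0.1200·58.3 + 0.1860·1.7) / (0.0068 + 0.0502 + 0.1200 + 0.1860)
  = 8.8407 / 0.3630 = 24.355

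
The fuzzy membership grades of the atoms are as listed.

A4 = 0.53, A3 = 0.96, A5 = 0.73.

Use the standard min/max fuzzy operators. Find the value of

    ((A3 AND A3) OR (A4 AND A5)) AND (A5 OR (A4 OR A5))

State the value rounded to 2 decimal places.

0.73

A3 AND A3 = min(a, b) on (0.96, 0.96) = 0.96
A4 AND A5 = min(a, b) on (0.53, 0.73) = 0.53
(A3 AND A3) OR (A4 AND A5) = max(a, b) on (0.96, 0.53) = 0.96
A4 OR A5 = max(a, b) on (0.53, 0.73) = 0.73
A5 OR (A4 OR A5) = max(a, b) on (0.73, 0.73) = 0.73
((A3 AND A3) OR (A4 AND A5)) AND (A5 OR (A4 OR A5)) = min(a, b) on (0.96, 0.73) = 0.73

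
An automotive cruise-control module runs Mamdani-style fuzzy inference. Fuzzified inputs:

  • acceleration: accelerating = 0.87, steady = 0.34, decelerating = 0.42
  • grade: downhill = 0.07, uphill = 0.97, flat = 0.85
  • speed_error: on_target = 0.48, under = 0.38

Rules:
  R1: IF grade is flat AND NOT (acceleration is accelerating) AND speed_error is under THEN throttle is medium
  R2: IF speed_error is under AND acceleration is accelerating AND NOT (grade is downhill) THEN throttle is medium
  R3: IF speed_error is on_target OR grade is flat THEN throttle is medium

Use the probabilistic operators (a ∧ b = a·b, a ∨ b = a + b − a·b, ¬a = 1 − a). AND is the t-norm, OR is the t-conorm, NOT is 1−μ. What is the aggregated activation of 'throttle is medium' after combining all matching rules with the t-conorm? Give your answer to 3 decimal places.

R1: flat=0.85, ¬accelerating=1−0.87=0.13, under=0.38; AND[a·b] → w = 0.0420
R2: under=0.38, accelerating=0.87, ¬downhill=1−0.07=0.93; AND[a·b] → w = 0.3075
R3: on_target=0.48, flat=0.85; OR[a + b − a·b] → w = 0.9220
Rules with consequent 'medium': {R1, R2, R3} → strengths 0.0420, 0.3075, 0.9220
Aggregate via t-conorm [a + b − a·b]: 0.9482

0.948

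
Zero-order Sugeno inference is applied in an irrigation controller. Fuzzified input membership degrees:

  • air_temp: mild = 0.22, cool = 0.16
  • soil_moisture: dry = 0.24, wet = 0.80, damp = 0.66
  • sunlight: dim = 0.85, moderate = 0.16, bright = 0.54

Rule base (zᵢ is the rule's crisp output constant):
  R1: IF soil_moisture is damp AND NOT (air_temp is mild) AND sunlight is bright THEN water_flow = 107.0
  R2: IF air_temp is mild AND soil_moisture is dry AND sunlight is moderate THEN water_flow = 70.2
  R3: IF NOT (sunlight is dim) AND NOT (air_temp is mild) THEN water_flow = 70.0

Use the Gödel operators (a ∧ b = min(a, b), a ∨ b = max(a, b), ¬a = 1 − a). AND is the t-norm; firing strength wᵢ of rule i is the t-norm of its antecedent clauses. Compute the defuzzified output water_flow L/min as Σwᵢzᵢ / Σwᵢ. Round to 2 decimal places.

R1 (z=107.0): damp=0.66, ¬mild=1−0.22=0.78, bright=0.54; AND[min(a, b)] → w = 0.54
R2 (z=70.2): mild=0.22, dry=0.24, moderate=0.16; AND[min(a, b)] → w = 0.16
R3 (z=70.0): ¬dim=1−0.85=0.15, ¬mild=1−0.22=0.78; AND[min(a, b)] → w = 0.15
Weighted average = (0.54·107.0 + 0.16·70.2 + 0.15·70.0) / (0.54 + 0.16 + 0.15)
  = 79.5120 / 0.8500 = 93.54

93.54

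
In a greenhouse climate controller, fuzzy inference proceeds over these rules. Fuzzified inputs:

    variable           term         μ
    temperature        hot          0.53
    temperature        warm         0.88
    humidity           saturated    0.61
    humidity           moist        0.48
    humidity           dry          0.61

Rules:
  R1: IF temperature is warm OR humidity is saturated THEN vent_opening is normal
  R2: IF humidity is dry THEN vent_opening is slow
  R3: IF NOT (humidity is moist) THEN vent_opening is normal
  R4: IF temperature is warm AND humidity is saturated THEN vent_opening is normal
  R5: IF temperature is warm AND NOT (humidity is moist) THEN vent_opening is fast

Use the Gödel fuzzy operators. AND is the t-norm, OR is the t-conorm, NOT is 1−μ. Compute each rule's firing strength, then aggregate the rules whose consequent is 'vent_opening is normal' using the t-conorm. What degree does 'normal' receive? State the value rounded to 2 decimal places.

R1: warm=0.88, saturated=0.61; OR[max(a, b)] → w = 0.88
R2: dry=0.61 → w = 0.61
R3: ¬moist=1−0.48=0.52 → w = 0.52
R4: warm=0.88, saturated=0.61; AND[min(a, b)] → w = 0.61
R5: warm=0.88, ¬moist=1−0.48=0.52; AND[min(a, b)] → w = 0.52
Rules with consequent 'normal': {R1, R3, R4} → strengths 0.88, 0.52, 0.61
Aggregate via t-conorm [max(a, b)]: 0.88

0.88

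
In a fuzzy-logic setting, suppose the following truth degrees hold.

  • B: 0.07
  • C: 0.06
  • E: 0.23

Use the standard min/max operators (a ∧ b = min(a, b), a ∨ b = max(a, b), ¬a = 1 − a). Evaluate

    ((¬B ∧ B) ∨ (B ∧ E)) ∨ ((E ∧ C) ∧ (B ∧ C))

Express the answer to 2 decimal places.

¬B = 1 − 0.07 = 0.93
¬B ∧ B = min(a, b) on (0.93, 0.07) = 0.07
B ∧ E = min(a, b) on (0.07, 0.23) = 0.07
(¬B ∧ B) ∨ (B ∧ E) = max(a, b) on (0.07, 0.07) = 0.07
E ∧ C = min(a, b) on (0.23, 0.06) = 0.06
B ∧ C = min(a, b) on (0.07, 0.06) = 0.06
(E ∧ C) ∧ (B ∧ C) = min(a, b) on (0.06, 0.06) = 0.06
((¬B ∧ B) ∨ (B ∧ E)) ∨ ((E ∧ C) ∧ (B ∧ C)) = max(a, b) on (0.07, 0.06) = 0.07

0.07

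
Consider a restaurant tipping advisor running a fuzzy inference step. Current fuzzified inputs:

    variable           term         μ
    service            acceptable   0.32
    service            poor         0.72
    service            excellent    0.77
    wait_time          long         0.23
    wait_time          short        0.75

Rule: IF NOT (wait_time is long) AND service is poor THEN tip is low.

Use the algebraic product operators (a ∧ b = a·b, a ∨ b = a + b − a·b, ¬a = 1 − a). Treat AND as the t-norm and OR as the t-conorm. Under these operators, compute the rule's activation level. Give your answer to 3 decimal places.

0.554

firing strength: ¬long=1−0.23=0.77, poor=0.72; AND[a·b] → w = 0.5544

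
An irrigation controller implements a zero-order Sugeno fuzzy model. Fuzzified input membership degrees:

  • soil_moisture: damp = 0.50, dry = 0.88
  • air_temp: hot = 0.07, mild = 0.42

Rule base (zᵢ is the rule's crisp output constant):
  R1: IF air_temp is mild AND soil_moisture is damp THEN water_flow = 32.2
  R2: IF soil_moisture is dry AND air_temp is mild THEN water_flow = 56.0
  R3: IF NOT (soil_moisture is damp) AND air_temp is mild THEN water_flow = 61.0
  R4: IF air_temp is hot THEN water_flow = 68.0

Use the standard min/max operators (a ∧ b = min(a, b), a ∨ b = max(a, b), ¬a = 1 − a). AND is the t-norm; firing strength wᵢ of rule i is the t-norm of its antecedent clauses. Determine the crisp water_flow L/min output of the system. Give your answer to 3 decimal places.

50.695

R1 (z=32.2): mild=0.42, damp=0.50; AND[min(a, b)] → w = 0.42
R2 (z=56.0): dry=0.88, mild=0.42; AND[min(a, b)] → w = 0.42
R3 (z=61.0): ¬damp=1−0.50=0.50, mild=0.42; AND[min(a, b)] → w = 0.42
R4 (z=68.0): hot=0.07 → w = 0.07
Weighted average = (0.42·32.2 + 0.42·56.0 + 0.42·61.0 + 0.07·68.0) / (0.42 + 0.42 + 0.42 + 0.07)
  = 67.4240 / 1.3300 = 50.695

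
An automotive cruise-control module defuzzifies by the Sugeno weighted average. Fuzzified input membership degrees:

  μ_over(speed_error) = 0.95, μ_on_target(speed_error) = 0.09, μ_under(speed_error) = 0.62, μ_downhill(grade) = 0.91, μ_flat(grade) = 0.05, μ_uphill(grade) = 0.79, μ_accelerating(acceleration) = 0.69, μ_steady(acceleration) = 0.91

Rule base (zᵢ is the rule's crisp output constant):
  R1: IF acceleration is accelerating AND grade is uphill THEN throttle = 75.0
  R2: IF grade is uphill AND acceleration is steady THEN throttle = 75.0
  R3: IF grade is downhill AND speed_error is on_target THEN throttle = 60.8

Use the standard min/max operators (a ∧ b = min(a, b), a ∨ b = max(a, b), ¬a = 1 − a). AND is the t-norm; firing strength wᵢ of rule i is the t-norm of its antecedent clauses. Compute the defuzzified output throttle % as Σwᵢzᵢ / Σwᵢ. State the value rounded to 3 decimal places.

R1 (z=75.0): accelerating=0.69, uphill=0.79; AND[min(a, b)] → w = 0.69
R2 (z=75.0): uphill=0.79, steady=0.91; AND[min(a, b)] → w = 0.79
R3 (z=60.8): downhill=0.91, on_target=0.09; AND[min(a, b)] → w = 0.09
Weighted average = (0.69·75.0 + 0.79·75.0 + 0.09·60.8) / (0.69 + 0.79 + 0.09)
  = 116.4720 / 1.5700 = 74.186

74.186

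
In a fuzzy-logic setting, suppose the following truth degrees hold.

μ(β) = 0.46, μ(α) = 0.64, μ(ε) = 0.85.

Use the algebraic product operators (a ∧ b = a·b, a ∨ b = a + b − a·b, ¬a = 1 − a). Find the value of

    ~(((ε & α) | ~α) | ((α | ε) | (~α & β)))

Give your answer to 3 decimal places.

0.013

ε & α = a·b on (0.8500, 0.6400) = 0.5440
~α = 1 − 0.6400 = 0.3600
(ε & α) | ~α = a + b − a·b on (0.5440, 0.3600) = 0.7082
α | ε = a + b − a·b on (0.6400, 0.8500) = 0.9460
~α = 1 − 0.6400 = 0.3600
~α & β = a·b on (0.3600, 0.4600) = 0.1656
(α | ε) | (~α & β) = a + b − a·b on (0.9460, 0.1656) = 0.9549
((ε & α) | ~α) | ((α | ε) | (~α & β)) = a + b − a·b on (0.7082, 0.9549) = 0.9869
~(((ε & α) | ~α) | ((α | ε) | (~α & β))) = 1 − 0.9869 = 0.0131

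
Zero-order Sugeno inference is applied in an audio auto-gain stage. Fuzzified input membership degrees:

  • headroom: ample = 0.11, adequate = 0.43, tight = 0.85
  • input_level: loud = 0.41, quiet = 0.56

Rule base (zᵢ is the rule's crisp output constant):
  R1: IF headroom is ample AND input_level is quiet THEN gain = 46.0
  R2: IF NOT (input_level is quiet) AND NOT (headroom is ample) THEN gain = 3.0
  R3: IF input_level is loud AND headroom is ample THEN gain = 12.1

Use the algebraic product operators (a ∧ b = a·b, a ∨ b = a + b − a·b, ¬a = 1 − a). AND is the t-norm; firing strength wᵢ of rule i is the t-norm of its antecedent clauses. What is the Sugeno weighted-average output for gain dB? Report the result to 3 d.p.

R1 (z=46.0): ample=0.11, quiet=0.56; AND[a·b] → w = 0.0616
R2 (z=3.0): ¬quiet=1−0.56=0.44, ¬ample=1−0.11=0.89; AND[a·b] → w = 0.3916
R3 (z=12.1): loud=0.41, ample=0.11; AND[a·b] → w = 0.0451
Weighted average = (0.0616·46.0 + 0.3916·3.0 + 0.0451·12.1) / (0.0616 + 0.3916 + 0.0451)
  = 4.5541 / 0.4983 = 9.139

9.139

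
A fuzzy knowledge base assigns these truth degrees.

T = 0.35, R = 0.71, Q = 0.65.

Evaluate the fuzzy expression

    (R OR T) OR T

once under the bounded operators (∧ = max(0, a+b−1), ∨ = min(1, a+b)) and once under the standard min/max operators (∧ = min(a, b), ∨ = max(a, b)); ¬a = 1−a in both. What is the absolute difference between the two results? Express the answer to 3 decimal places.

0.290

Under bounded:
  R OR T = min(1, a+b) on (0.71, 0.35) = 1.00
  (R OR T) OR T = min(1, a+b) on (1.00, 0.35) = 1.00
  → value = 1.0000
Under standard min/max:
  R OR T = max(a, b) on (0.71, 0.35) = 0.71
  (R OR T) OR T = max(a, b) on (0.71, 0.35) = 0.71
  → value = 0.7100
|1.0000 − 0.7100| = 0.290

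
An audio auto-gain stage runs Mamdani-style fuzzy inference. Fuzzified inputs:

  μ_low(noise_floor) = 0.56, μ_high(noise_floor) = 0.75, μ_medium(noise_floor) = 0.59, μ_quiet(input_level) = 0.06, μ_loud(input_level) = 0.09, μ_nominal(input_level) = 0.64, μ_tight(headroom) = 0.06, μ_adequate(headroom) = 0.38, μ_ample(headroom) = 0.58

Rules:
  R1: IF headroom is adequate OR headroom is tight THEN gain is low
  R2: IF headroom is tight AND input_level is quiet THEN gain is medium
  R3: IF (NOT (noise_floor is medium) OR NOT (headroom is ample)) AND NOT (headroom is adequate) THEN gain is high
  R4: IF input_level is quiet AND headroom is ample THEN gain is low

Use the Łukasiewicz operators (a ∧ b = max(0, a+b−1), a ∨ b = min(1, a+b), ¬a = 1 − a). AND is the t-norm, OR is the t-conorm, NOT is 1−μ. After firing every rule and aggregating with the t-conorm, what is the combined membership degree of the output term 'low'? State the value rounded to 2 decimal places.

0.44

R1: adequate=0.38, tight=0.06; OR[min(1, a+b)] → w = 0.44
R2: tight=0.06, quiet=0.06; AND[max(0, a+b−1)] → w = 0.00
R3: (¬medium=1−0.59=0.41 OR ¬ample=1−0.58=0.42) = 0.83; AND[max(0, a+b−1)] with ¬adequate=1−0.38=0.62 → w = 0.45
R4: quiet=0.06, ample=0.58; AND[max(0, a+b−1)] → w = 0.00
Rules with consequent 'low': {R1, R4} → strengths 0.44, 0.00
Aggregate via t-conorm [min(1, a+b)]: 0.44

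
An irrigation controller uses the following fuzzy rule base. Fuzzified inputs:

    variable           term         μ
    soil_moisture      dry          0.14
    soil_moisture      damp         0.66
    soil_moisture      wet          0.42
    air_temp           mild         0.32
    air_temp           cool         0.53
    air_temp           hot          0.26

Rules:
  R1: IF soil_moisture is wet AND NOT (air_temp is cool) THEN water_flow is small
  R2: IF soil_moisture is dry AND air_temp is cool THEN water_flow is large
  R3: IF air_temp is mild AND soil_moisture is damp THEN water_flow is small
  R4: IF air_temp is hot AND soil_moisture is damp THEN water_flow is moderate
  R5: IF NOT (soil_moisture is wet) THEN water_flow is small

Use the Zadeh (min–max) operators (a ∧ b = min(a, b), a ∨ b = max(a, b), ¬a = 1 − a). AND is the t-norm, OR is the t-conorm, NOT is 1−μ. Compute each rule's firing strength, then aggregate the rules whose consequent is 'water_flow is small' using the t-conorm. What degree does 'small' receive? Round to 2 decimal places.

R1: wet=0.42, ¬cool=1−0.53=0.47; AND[min(a, b)] → w = 0.42
R2: dry=0.14, cool=0.53; AND[min(a, b)] → w = 0.14
R3: mild=0.32, damp=0.66; AND[min(a, b)] → w = 0.32
R4: hot=0.26, damp=0.66; AND[min(a, b)] → w = 0.26
R5: ¬wet=1−0.42=0.58 → w = 0.58
Rules with consequent 'small': {R1, R3, R5} → strengths 0.42, 0.32, 0.58
Aggregate via t-conorm [max(a, b)]: 0.58

0.58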